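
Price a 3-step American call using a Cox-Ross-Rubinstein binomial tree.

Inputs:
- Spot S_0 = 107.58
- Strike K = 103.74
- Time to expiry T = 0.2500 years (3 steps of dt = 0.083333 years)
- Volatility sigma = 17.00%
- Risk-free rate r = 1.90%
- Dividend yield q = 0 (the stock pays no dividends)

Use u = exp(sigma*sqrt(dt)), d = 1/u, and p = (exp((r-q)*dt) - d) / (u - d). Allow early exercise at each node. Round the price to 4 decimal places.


dt = T/N = 0.083333
u = exp(sigma*sqrt(dt)) = 1.050299; d = 1/u = 0.952110
p = (exp((r-q)*dt) - d) / (u - d) = 0.503872
Discount per step: exp(-r*dt) = 0.998418
Stock lattice S(k, i) with i counting down-moves:
  k=0: S(0,0) = 107.5800
  k=1: S(1,0) = 112.9912; S(1,1) = 102.4280
  k=2: S(2,0) = 118.6745; S(2,1) = 107.5800; S(2,2) = 97.5227
  k=3: S(3,0) = 124.6437; S(3,1) = 112.9912; S(3,2) = 102.4280; S(3,3) = 92.8523
Terminal payoffs V(N, i) = max(S_T - K, 0):
  V(3,0) = 20.903676; V(3,1) = 9.251154; V(3,2) = 0.000000; V(3,3) = 0.000000
Backward induction: V(k, i) = exp(-r*dt) * [p * V(k+1, i) + (1-p) * V(k+1, i+1)]; then take max(V_cont, immediate exercise) for American.
  V(2,0) = exp(-r*dt) * [p*20.903676 + (1-p)*9.251154] = 15.098607; exercise = 14.934482; V(2,0) = max -> 15.098607
  V(2,1) = exp(-r*dt) * [p*9.251154 + (1-p)*0.000000] = 4.654022; exercise = 3.840000; V(2,1) = max -> 4.654022
  V(2,2) = exp(-r*dt) * [p*0.000000 + (1-p)*0.000000] = 0.000000; exercise = 0.000000; V(2,2) = max -> 0.000000
  V(1,0) = exp(-r*dt) * [p*15.098607 + (1-p)*4.654022] = 9.901066; exercise = 9.251154; V(1,0) = max -> 9.901066
  V(1,1) = exp(-r*dt) * [p*4.654022 + (1-p)*0.000000] = 2.341321; exercise = 0.000000; V(1,1) = max -> 2.341321
  V(0,0) = exp(-r*dt) * [p*9.901066 + (1-p)*2.341321] = 6.140734; exercise = 3.840000; V(0,0) = max -> 6.140734

Answer: Price = V(0,0) = 6.1407


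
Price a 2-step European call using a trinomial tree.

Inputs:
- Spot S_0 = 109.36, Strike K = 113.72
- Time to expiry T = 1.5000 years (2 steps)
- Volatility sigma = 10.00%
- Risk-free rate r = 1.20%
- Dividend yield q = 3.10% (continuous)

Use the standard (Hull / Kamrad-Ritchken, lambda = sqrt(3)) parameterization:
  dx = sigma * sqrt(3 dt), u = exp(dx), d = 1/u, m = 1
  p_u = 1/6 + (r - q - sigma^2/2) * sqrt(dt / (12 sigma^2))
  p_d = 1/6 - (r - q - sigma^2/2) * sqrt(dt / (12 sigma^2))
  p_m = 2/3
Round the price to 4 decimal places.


Answer: Price = V(0,0) = 2.2420

Derivation:
dt = T/N = 0.750000; dx = sigma*sqrt(3*dt) = 0.150000
u = exp(dx) = 1.161834; d = 1/u = 0.860708
p_u = 0.106667, p_m = 0.666667, p_d = 0.226667
Discount per step: exp(-r*dt) = 0.991040
Stock lattice S(k, j) with j the centered position index:
  k=0: S(0,+0) = 109.3600
  k=1: S(1,-1) = 94.1270; S(1,+0) = 109.3600; S(1,+1) = 127.0582
  k=2: S(2,-2) = 81.0159; S(2,-1) = 94.1270; S(2,+0) = 109.3600; S(2,+1) = 127.0582; S(2,+2) = 147.6206
Terminal payoffs V(N, j) = max(S_T - K, 0):
  V(2,-2) = 0.000000; V(2,-1) = 0.000000; V(2,+0) = 0.000000; V(2,+1) = 13.338193; V(2,+2) = 33.900559
Backward induction: V(k, j) = exp(-r*dt) * [p_u * V(k+1, j+1) + p_m * V(k+1, j) + p_d * V(k+1, j-1)]
  V(1,-1) = exp(-r*dt) * [p_u*0.000000 + p_m*0.000000 + p_d*0.000000] = 0.000000
  V(1,+0) = exp(-r*dt) * [p_u*13.338193 + p_m*0.000000 + p_d*0.000000] = 1.409993
  V(1,+1) = exp(-r*dt) * [p_u*33.900559 + p_m*13.338193 + p_d*0.000000] = 12.396120
  V(0,+0) = exp(-r*dt) * [p_u*12.396120 + p_m*1.409993 + p_d*0.000000] = 2.241979


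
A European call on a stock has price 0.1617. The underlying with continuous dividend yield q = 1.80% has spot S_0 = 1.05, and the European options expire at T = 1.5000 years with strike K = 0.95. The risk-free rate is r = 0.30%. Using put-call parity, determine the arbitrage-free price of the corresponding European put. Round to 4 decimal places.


Put-call parity: C - P = S_0 * exp(-qT) - K * exp(-rT).
S_0 * exp(-qT) = 1.0500 * 0.97336124 = 1.02202930
K * exp(-rT) = 0.9500 * 0.99551011 = 0.94573460
P = C - S*exp(-qT) + K*exp(-rT)
P = 0.1617 - 1.02202930 + 0.94573460 = 0.0854

Answer: Put price = 0.0854


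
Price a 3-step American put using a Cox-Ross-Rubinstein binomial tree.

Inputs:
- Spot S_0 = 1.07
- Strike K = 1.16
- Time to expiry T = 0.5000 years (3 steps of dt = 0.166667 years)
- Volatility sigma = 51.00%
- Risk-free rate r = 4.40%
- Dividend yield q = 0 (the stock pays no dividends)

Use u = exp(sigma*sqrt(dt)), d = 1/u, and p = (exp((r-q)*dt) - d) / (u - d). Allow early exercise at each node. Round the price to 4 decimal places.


dt = T/N = 0.166667
u = exp(sigma*sqrt(dt)) = 1.231468; d = 1/u = 0.812039
p = (exp((r-q)*dt) - d) / (u - d) = 0.465684
Discount per step: exp(-r*dt) = 0.992693
Stock lattice S(k, i) with i counting down-moves:
  k=0: S(0,0) = 1.0700
  k=1: S(1,0) = 1.3177; S(1,1) = 0.8689
  k=2: S(2,0) = 1.6227; S(2,1) = 1.0700; S(2,2) = 0.7056
  k=3: S(3,0) = 1.9983; S(3,1) = 1.3177; S(3,2) = 0.8689; S(3,3) = 0.5729
Terminal payoffs V(N, i) = max(K - S_T, 0):
  V(3,0) = 0.000000; V(3,1) = 0.000000; V(3,2) = 0.291118; V(3,3) = 0.587053
Backward induction: V(k, i) = exp(-r*dt) * [p * V(k+1, i) + (1-p) * V(k+1, i+1)]; then take max(V_cont, immediate exercise) for American.
  V(2,0) = exp(-r*dt) * [p*0.000000 + (1-p)*0.000000] = 0.000000; exercise = 0.000000; V(2,0) = max -> 0.000000
  V(2,1) = exp(-r*dt) * [p*0.000000 + (1-p)*0.291118] = 0.154413; exercise = 0.090000; V(2,1) = max -> 0.154413
  V(2,2) = exp(-r*dt) * [p*0.291118 + (1-p)*0.587053] = 0.445958; exercise = 0.454434; V(2,2) = max -> 0.454434
  V(1,0) = exp(-r*dt) * [p*0.000000 + (1-p)*0.154413] = 0.081902; exercise = 0.000000; V(1,0) = max -> 0.081902
  V(1,1) = exp(-r*dt) * [p*0.154413 + (1-p)*0.454434] = 0.312419; exercise = 0.291118; V(1,1) = max -> 0.312419
  V(0,0) = exp(-r*dt) * [p*0.081902 + (1-p)*0.312419] = 0.203573; exercise = 0.090000; V(0,0) = max -> 0.203573

Answer: Price = V(0,0) = 0.2036


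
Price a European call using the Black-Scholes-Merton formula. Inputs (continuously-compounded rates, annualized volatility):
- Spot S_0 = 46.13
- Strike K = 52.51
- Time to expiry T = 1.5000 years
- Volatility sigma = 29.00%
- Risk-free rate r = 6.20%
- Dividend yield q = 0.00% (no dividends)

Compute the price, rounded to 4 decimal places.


Answer: Price = 5.7994

Derivation:
d1 = (ln(S/K) + (r - q + 0.5*sigma^2) * T) / (sigma * sqrt(T)) = 0.07470907
d2 = d1 - sigma * sqrt(T) = -0.28046694
exp(-rT) = 0.91119350; exp(-qT) = 1.00000000
C = S_0 * exp(-qT) * N(d1) - K * exp(-rT) * N(d2)
N(d1) = 0.52977690; N(d2) = 0.38955964
C = 46.1300 * 1.00000000 * 0.52977690 - 52.5100 * 0.91119350 * 0.38955964 = 5.7994


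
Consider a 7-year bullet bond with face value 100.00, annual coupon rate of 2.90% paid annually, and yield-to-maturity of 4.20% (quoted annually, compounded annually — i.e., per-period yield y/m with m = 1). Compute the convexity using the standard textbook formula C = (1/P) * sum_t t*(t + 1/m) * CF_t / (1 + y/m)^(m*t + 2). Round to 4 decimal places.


Coupon per period c = face * coupon_rate / m = 2.900000
Periods per year m = 1; per-period yield y/m = 0.042000
Number of cashflows N = 7
Cashflows (t years, CF_t, discount factor 1/(1+y/m)^(m*t), PV):
  t = 1.0000: CF_t = 2.900000, DF = 0.959693, PV = 2.783109
  t = 2.0000: CF_t = 2.900000, DF = 0.921010, PV = 2.670930
  t = 3.0000: CF_t = 2.900000, DF = 0.883887, PV = 2.563273
  t = 4.0000: CF_t = 2.900000, DF = 0.848260, PV = 2.459955
  t = 5.0000: CF_t = 2.900000, DF = 0.814069, PV = 2.360801
  t = 6.0000: CF_t = 2.900000, DF = 0.781257, PV = 2.265644
  t = 7.0000: CF_t = 102.900000, DF = 0.749766, PV = 77.150961
Price P = sum_t PV_t = 92.254674
Convexity numerator sum_t t*(t + 1/m) * CF_t / (1+y/m)^(m*t + 2):
  t = 1.0000: term = 5.126546
  t = 2.0000: term = 14.759729
  t = 3.0000: term = 28.329613
  t = 4.0000: term = 45.312881
  t = 5.0000: term = 65.229676
  t = 6.0000: term = 87.640639
  t = 7.0000: term = 3979.183170
Convexity = (1/P) * sum = 4225.582254 / 92.254674 = 45.803449

Answer: Convexity = 45.8034


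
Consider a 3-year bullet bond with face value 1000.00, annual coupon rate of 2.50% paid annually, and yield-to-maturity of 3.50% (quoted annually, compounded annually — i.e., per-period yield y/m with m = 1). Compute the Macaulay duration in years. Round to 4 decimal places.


Coupon per period c = face * coupon_rate / m = 25.000000
Periods per year m = 1; per-period yield y/m = 0.035000
Number of cashflows N = 3
Cashflows (t years, CF_t, discount factor 1/(1+y/m)^(m*t), PV):
  t = 1.0000: CF_t = 25.000000, DF = 0.966184, PV = 24.154589
  t = 2.0000: CF_t = 25.000000, DF = 0.933511, PV = 23.337768
  t = 3.0000: CF_t = 1025.000000, DF = 0.901943, PV = 924.491273
Price P = sum_t PV_t = 971.983630
Macaulay numerator sum_t t * PV_t:
  t * PV_t at t = 1.0000: 24.154589
  t * PV_t at t = 2.0000: 46.675535
  t * PV_t at t = 3.0000: 2773.473820
Macaulay duration D = (sum_t t * PV_t) / P = 2844.303944 / 971.983630 = 2.926288

Answer: Macaulay duration = 2.9263 years


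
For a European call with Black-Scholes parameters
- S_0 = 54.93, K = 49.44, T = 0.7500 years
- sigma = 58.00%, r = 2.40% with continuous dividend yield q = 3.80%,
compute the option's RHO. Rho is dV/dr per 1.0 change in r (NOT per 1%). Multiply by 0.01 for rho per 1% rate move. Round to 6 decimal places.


Answer: Rho = 17.303049

Derivation:
d1 = 0.4398808492; d2 = -0.0624138850
phi(d1) = 0.3621538658; exp(-qT) = 0.9719022941; exp(-rT) = 0.9821610324
N(d2) = 0.4751166189
Rho = K*T*exp(-rT)*N(d2) = 49.4400 * 0.7500 * 0.9821610324 * 0.4751166189 = 17.303049


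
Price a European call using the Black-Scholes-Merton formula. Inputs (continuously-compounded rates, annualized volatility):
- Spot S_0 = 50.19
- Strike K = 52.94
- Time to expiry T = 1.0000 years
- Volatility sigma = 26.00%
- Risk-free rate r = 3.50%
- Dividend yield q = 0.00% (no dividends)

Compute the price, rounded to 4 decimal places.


Answer: Price = 4.7878

Derivation:
d1 = (ln(S/K) + (r - q + 0.5*sigma^2) * T) / (sigma * sqrt(T)) = 0.05944849
d2 = d1 - sigma * sqrt(T) = -0.20055151
exp(-rT) = 0.96560542; exp(-qT) = 1.00000000
C = S_0 * exp(-qT) * N(d1) - K * exp(-rT) * N(d2)
N(d1) = 0.52370255; N(d2) = 0.42052464
C = 50.1900 * 1.00000000 * 0.52370255 - 52.9400 * 0.96560542 * 0.42052464 = 4.7878


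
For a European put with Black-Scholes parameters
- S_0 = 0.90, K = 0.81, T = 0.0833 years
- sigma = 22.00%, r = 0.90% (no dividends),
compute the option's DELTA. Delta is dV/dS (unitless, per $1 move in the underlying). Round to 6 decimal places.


Answer: Delta = -0.044295

Derivation:
d1 = 1.7028847625; d2 = 1.6393889359
phi(d1) = 0.0935885913; exp(-qT) = 1.0000000000; exp(-rT) = 0.9992505810
N(-d1) = 0.0442948181
Delta = -exp(-qT) * N(-d1) = -1.0000000000 * 0.0442948181 = -0.044295


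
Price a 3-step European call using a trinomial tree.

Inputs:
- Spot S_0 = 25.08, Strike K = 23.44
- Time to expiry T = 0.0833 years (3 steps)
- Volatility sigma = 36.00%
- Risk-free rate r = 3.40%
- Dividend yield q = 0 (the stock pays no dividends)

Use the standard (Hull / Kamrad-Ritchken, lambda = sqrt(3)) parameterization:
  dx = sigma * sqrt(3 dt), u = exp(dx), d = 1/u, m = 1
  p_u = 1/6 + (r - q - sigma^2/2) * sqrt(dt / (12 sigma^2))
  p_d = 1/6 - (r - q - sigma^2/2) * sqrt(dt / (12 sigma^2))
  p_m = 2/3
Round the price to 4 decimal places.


Answer: Price = V(0,0) = 2.1113

Derivation:
dt = T/N = 0.027767; dx = sigma*sqrt(3*dt) = 0.103902
u = exp(dx) = 1.109492; d = 1/u = 0.901313
p_u = 0.162551, p_m = 0.666667, p_d = 0.170782
Discount per step: exp(-r*dt) = 0.999056
Stock lattice S(k, j) with j the centered position index:
  k=0: S(0,+0) = 25.0800
  k=1: S(1,-1) = 22.6049; S(1,+0) = 25.0800; S(1,+1) = 27.8261
  k=2: S(2,-2) = 20.3741; S(2,-1) = 22.6049; S(2,+0) = 25.0800; S(2,+1) = 27.8261; S(2,+2) = 30.8728
  k=3: S(3,-3) = 18.3635; S(3,-2) = 20.3741; S(3,-1) = 22.6049; S(3,+0) = 25.0800; S(3,+1) = 27.8261; S(3,+2) = 30.8728; S(3,+3) = 34.2531
Terminal payoffs V(N, j) = max(S_T - K, 0):
  V(3,-3) = 0.000000; V(3,-2) = 0.000000; V(3,-1) = 0.000000; V(3,+0) = 1.640000; V(3,+1) = 4.386060; V(3,+2) = 7.432791; V(3,+3) = 10.813115
Backward induction: V(k, j) = exp(-r*dt) * [p_u * V(k+1, j+1) + p_m * V(k+1, j) + p_d * V(k+1, j-1)]
  V(2,-2) = exp(-r*dt) * [p_u*0.000000 + p_m*0.000000 + p_d*0.000000] = 0.000000
  V(2,-1) = exp(-r*dt) * [p_u*1.640000 + p_m*0.000000 + p_d*0.000000] = 0.266332
  V(2,+0) = exp(-r*dt) * [p_u*4.386060 + p_m*1.640000 + p_d*0.000000] = 1.804588
  V(2,+1) = exp(-r*dt) * [p_u*7.432791 + p_m*4.386060 + p_d*1.640000] = 4.408168
  V(2,+2) = exp(-r*dt) * [p_u*10.813115 + p_m*7.432791 + p_d*4.386060] = 7.454898
  V(1,-1) = exp(-r*dt) * [p_u*1.804588 + p_m*0.266332 + p_d*0.000000] = 0.470449
  V(1,+0) = exp(-r*dt) * [p_u*4.408168 + p_m*1.804588 + p_d*0.266332] = 1.963242
  V(1,+1) = exp(-r*dt) * [p_u*7.454898 + p_m*4.408168 + p_d*1.804588] = 4.454565
  V(0,+0) = exp(-r*dt) * [p_u*4.454565 + p_m*1.963242 + p_d*0.470449] = 2.111273


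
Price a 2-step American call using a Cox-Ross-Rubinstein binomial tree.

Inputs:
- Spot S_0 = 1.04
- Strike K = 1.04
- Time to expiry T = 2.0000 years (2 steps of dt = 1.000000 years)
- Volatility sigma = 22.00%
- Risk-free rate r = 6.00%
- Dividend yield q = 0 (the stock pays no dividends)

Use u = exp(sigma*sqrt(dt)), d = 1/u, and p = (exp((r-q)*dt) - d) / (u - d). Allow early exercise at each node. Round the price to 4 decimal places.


dt = T/N = 1.000000
u = exp(sigma*sqrt(dt)) = 1.246077; d = 1/u = 0.802519
p = (exp((r-q)*dt) - d) / (u - d) = 0.584631
Discount per step: exp(-r*dt) = 0.941765
Stock lattice S(k, i) with i counting down-moves:
  k=0: S(0,0) = 1.0400
  k=1: S(1,0) = 1.2959; S(1,1) = 0.8346
  k=2: S(2,0) = 1.6148; S(2,1) = 1.0400; S(2,2) = 0.6698
Terminal payoffs V(N, i) = max(S_T - K, 0):
  V(2,0) = 0.574816; V(2,1) = 0.000000; V(2,2) = 0.000000
Backward induction: V(k, i) = exp(-r*dt) * [p * V(k+1, i) + (1-p) * V(k+1, i+1)]; then take max(V_cont, immediate exercise) for American.
  V(1,0) = exp(-r*dt) * [p*0.574816 + (1-p)*0.000000] = 0.316485; exercise = 0.255920; V(1,0) = max -> 0.316485
  V(1,1) = exp(-r*dt) * [p*0.000000 + (1-p)*0.000000] = 0.000000; exercise = 0.000000; V(1,1) = max -> 0.000000
  V(0,0) = exp(-r*dt) * [p*0.316485 + (1-p)*0.000000] = 0.174252; exercise = 0.000000; V(0,0) = max -> 0.174252

Answer: Price = V(0,0) = 0.1743


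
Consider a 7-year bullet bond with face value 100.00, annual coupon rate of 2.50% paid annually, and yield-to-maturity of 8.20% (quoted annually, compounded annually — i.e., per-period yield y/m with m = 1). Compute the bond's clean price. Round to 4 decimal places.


Coupon per period c = face * coupon_rate / m = 2.500000
Periods per year m = 1; per-period yield y/m = 0.082000
Number of cashflows N = 7
Cashflows (t years, CF_t, discount factor 1/(1+y/m)^(m*t), PV):
  t = 1.0000: CF_t = 2.500000, DF = 0.924214, PV = 2.310536
  t = 2.0000: CF_t = 2.500000, DF = 0.854172, PV = 2.135431
  t = 3.0000: CF_t = 2.500000, DF = 0.789438, PV = 1.973596
  t = 4.0000: CF_t = 2.500000, DF = 0.729610, PV = 1.824026
  t = 5.0000: CF_t = 2.500000, DF = 0.674316, PV = 1.685791
  t = 6.0000: CF_t = 2.500000, DF = 0.623213, PV = 1.558032
  t = 7.0000: CF_t = 102.500000, DF = 0.575982, PV = 59.038191
Price P = sum_t PV_t = 70.525602

Answer: Price = 70.5256


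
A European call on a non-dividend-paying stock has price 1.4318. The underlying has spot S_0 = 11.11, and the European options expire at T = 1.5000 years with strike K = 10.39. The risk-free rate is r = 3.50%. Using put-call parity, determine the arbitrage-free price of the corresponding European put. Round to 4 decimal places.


Put-call parity: C - P = S_0 * exp(-qT) - K * exp(-rT).
S_0 * exp(-qT) = 11.1100 * 1.00000000 = 11.11000000
K * exp(-rT) = 10.3900 * 0.94885432 = 9.85859640
P = C - S*exp(-qT) + K*exp(-rT)
P = 1.4318 - 11.11000000 + 9.85859640 = 0.1804

Answer: Put price = 0.1804


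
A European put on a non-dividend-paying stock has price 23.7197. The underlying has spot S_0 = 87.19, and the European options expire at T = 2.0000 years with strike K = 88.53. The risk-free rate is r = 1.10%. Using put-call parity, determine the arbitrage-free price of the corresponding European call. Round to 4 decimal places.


Answer: Call price = 24.3061

Derivation:
Put-call parity: C - P = S_0 * exp(-qT) - K * exp(-rT).
S_0 * exp(-qT) = 87.1900 * 1.00000000 = 87.19000000
K * exp(-rT) = 88.5300 * 0.97824024 = 86.60360801
C = P + S*exp(-qT) - K*exp(-rT)
C = 23.7197 + 87.19000000 - 86.60360801 = 24.3061


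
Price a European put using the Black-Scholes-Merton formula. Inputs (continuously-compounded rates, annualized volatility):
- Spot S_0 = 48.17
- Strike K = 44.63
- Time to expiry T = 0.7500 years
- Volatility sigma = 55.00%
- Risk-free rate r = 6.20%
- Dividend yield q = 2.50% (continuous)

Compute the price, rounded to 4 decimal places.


Answer: Price = 6.3199

Derivation:
d1 = (ln(S/K) + (r - q + 0.5*sigma^2) * T) / (sigma * sqrt(T)) = 0.45666862
d2 = d1 - sigma * sqrt(T) = -0.01964536
exp(-rT) = 0.95456456; exp(-qT) = 0.98142469
P = K * exp(-rT) * N(-d2) - S_0 * exp(-qT) * N(-d1)
N(-d1) = 0.32395463; N(-d2) = 0.50783686
P = 44.6300 * 0.95456456 * 0.50783686 - 48.1700 * 0.98142469 * 0.32395463 = 6.3199


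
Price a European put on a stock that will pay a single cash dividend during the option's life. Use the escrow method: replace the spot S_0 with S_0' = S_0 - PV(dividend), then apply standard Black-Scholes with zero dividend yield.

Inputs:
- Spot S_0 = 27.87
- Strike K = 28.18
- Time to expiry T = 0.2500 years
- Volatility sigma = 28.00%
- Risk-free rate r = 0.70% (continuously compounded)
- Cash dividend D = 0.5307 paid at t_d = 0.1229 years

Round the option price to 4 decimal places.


Answer: Price = 1.9752

Derivation:
PV(D) = D * exp(-r * t_d) = 0.5307 * 0.99914007 = 0.53024364
S_0' = S_0 - PV(D) = 27.8700 - 0.53024364 = 27.33975636
d1 = (ln(S_0'/K) + (r + sigma^2/2)*T) / (sigma*sqrt(T)) = -0.13371848
d2 = d1 - sigma*sqrt(T) = -0.27371848
exp(-rT) = 0.99825153
N(-d1) = 0.55318740; N(-d2) = 0.60784951
P = K * exp(-rT) * N(-d2) - S_0' * N(-d1) = 28.1800 * 0.99825153 * 0.60784951 - 27.33975636 * 0.55318740 = 1.9752


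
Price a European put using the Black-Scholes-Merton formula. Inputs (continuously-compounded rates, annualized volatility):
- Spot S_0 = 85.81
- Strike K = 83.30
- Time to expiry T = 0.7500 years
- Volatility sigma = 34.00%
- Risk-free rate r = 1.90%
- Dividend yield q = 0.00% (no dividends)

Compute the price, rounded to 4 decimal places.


Answer: Price = 8.0919

Derivation:
d1 = (ln(S/K) + (r - q + 0.5*sigma^2) * T) / (sigma * sqrt(T)) = 0.29644220
d2 = d1 - sigma * sqrt(T) = 0.00199356
exp(-rT) = 0.98585105; exp(-qT) = 1.00000000
P = K * exp(-rT) * N(-d2) - S_0 * exp(-qT) * N(-d1)
N(-d1) = 0.38344620; N(-d2) = 0.49920469
P = 83.3000 * 0.98585105 * 0.49920469 - 85.8100 * 1.00000000 * 0.38344620 = 8.0919


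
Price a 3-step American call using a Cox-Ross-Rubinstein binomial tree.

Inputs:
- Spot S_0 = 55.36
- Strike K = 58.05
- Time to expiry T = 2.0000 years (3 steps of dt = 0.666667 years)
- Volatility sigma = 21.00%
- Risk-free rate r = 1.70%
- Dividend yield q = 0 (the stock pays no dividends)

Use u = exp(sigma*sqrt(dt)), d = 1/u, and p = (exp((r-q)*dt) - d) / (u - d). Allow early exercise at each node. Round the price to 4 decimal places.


dt = T/N = 0.666667
u = exp(sigma*sqrt(dt)) = 1.187042; d = 1/u = 0.842430
p = (exp((r-q)*dt) - d) / (u - d) = 0.490313
Discount per step: exp(-r*dt) = 0.988731
Stock lattice S(k, i) with i counting down-moves:
  k=0: S(0,0) = 55.3600
  k=1: S(1,0) = 65.7146; S(1,1) = 46.6369
  k=2: S(2,0) = 78.0060; S(2,1) = 55.3600; S(2,2) = 39.2884
  k=3: S(3,0) = 92.5964; S(3,1) = 65.7146; S(3,2) = 46.6369; S(3,3) = 33.0977
Terminal payoffs V(N, i) = max(S_T - K, 0):
  V(3,0) = 34.546390; V(3,1) = 7.664631; V(3,2) = 0.000000; V(3,3) = 0.000000
Backward induction: V(k, i) = exp(-r*dt) * [p * V(k+1, i) + (1-p) * V(k+1, i+1)]; then take max(V_cont, immediate exercise) for American.
  V(2,0) = exp(-r*dt) * [p*34.546390 + (1-p)*7.664631] = 20.610196; exercise = 19.956010; V(2,0) = max -> 20.610196
  V(2,1) = exp(-r*dt) * [p*7.664631 + (1-p)*0.000000] = 3.715717; exercise = 0.000000; V(2,1) = max -> 3.715717
  V(2,2) = exp(-r*dt) * [p*0.000000 + (1-p)*0.000000] = 0.000000; exercise = 0.000000; V(2,2) = max -> 0.000000
  V(1,0) = exp(-r*dt) * [p*20.610196 + (1-p)*3.715717] = 11.864075; exercise = 7.664631; V(1,0) = max -> 11.864075
  V(1,1) = exp(-r*dt) * [p*3.715717 + (1-p)*0.000000] = 1.801333; exercise = 0.000000; V(1,1) = max -> 1.801333
  V(0,0) = exp(-r*dt) * [p*11.864075 + (1-p)*1.801333] = 6.659325; exercise = 0.000000; V(0,0) = max -> 6.659325

Answer: Price = V(0,0) = 6.6593


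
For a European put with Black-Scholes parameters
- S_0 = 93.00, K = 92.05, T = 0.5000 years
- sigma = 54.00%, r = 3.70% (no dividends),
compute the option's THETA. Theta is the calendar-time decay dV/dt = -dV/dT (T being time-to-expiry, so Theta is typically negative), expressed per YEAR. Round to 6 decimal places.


Answer: Theta = -11.847897

Derivation:
d1 = 0.2662586634; d2 = -0.1155789984
phi(d1) = 0.3850487339; exp(-qT) = 1.0000000000; exp(-rT) = 0.9816700746
Theta = -S*exp(-qT)*phi(d1)*sigma/(2*sqrt(T)) + r*K*exp(-rT)*N(-d2) - q*S*exp(-qT)*N(-d1)
N(-d1) = 0.3950200031; N(-d2) = 0.5460068959; sqrt(T) = 0.7071067812
Term 1 = -93.0000 * 1.0000000000 * 0.3850487339 * 0.5400 / (2 * 0.7071067812) = -13.6734280667
Term 2 = 0.0370 * 92.0500 * 0.9816700746 * 0.5460068959 = 1.8255309348
Term 3 = 0 (no dividend yield, q = 0)
Theta = -13.6734280667 + (1.8255309348) + (0.0000000000) = -11.847897


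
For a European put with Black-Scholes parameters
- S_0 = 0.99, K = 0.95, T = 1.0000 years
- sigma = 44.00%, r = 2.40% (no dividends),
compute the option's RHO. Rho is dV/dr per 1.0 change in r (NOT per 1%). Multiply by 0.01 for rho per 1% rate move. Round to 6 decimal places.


d1 = 0.3682794512; d2 = -0.0717205488
phi(d1) = 0.3727850085; exp(-qT) = 1.0000000000; exp(-rT) = 0.9762857098
N(-d2) = 0.5285878486
Rho = -K*T*exp(-rT)*N(-d2) = -0.9500 * 1.0000 * 0.9762857098 * 0.5285878486 = -0.490250

Answer: Rho = -0.490250


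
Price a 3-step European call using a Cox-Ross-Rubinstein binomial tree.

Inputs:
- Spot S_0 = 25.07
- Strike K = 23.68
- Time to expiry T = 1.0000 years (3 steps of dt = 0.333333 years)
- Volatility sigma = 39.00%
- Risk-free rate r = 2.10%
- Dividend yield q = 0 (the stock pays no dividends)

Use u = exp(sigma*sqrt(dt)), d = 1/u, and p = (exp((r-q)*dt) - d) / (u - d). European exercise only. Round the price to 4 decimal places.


Answer: Price = V(0,0) = 5.0169

Derivation:
dt = T/N = 0.333333
u = exp(sigma*sqrt(dt)) = 1.252531; d = 1/u = 0.798383
p = (exp((r-q)*dt) - d) / (u - d) = 0.459413
Discount per step: exp(-r*dt) = 0.993024
Stock lattice S(k, i) with i counting down-moves:
  k=0: S(0,0) = 25.0700
  k=1: S(1,0) = 31.4010; S(1,1) = 20.0155
  k=2: S(2,0) = 39.3307; S(2,1) = 25.0700; S(2,2) = 15.9800
  k=3: S(3,0) = 49.2629; S(3,1) = 31.4010; S(3,2) = 20.0155; S(3,3) = 12.7582
Terminal payoffs V(N, i) = max(S_T - K, 0):
  V(3,0) = 25.582923; V(3,1) = 7.720962; V(3,2) = 0.000000; V(3,3) = 0.000000
Backward induction: V(k, i) = exp(-r*dt) * [p * V(k+1, i) + (1-p) * V(k+1, i+1)].
  V(2,0) = exp(-r*dt) * [p*25.582923 + (1-p)*7.720962] = 15.815871
  V(2,1) = exp(-r*dt) * [p*7.720962 + (1-p)*0.000000] = 3.522363
  V(2,2) = exp(-r*dt) * [p*0.000000 + (1-p)*0.000000] = 0.000000
  V(1,0) = exp(-r*dt) * [p*15.815871 + (1-p)*3.522363] = 9.106188
  V(1,1) = exp(-r*dt) * [p*3.522363 + (1-p)*0.000000] = 1.606930
  V(0,0) = exp(-r*dt) * [p*9.106188 + (1-p)*1.606930] = 5.016941


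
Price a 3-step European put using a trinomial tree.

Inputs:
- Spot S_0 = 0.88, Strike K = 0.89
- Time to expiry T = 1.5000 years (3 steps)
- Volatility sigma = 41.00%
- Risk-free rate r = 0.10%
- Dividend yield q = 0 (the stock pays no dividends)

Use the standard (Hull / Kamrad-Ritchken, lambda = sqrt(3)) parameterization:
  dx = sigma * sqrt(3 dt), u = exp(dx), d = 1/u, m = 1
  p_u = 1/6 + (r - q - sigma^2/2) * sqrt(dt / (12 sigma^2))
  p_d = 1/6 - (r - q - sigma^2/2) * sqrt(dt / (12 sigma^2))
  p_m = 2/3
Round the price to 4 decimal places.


dt = T/N = 0.500000; dx = sigma*sqrt(3*dt) = 0.502145
u = exp(dx) = 1.652262; d = 1/u = 0.605231
p_u = 0.125319, p_m = 0.666667, p_d = 0.208014
Discount per step: exp(-r*dt) = 0.999500
Stock lattice S(k, j) with j the centered position index:
  k=0: S(0,+0) = 0.8800
  k=1: S(1,-1) = 0.5326; S(1,+0) = 0.8800; S(1,+1) = 1.4540
  k=2: S(2,-2) = 0.3223; S(2,-1) = 0.5326; S(2,+0) = 0.8800; S(2,+1) = 1.4540; S(2,+2) = 2.4024
  k=3: S(3,-3) = 0.1951; S(3,-2) = 0.3223; S(3,-1) = 0.5326; S(3,+0) = 0.8800; S(3,+1) = 1.4540; S(3,+2) = 2.4024; S(3,+3) = 3.9694
Terminal payoffs V(N, j) = max(K - S_T, 0):
  V(3,-3) = 0.694905; V(3,-2) = 0.567652; V(3,-1) = 0.357397; V(3,+0) = 0.010000; V(3,+1) = 0.000000; V(3,+2) = 0.000000; V(3,+3) = 0.000000
Backward induction: V(k, j) = exp(-r*dt) * [p_u * V(k+1, j+1) + p_m * V(k+1, j) + p_d * V(k+1, j-1)]
  V(2,-2) = exp(-r*dt) * [p_u*0.357397 + p_m*0.567652 + p_d*0.694905] = 0.567490
  V(2,-1) = exp(-r*dt) * [p_u*0.010000 + p_m*0.357397 + p_d*0.567652] = 0.357419
  V(2,+0) = exp(-r*dt) * [p_u*0.000000 + p_m*0.010000 + p_d*0.357397] = 0.080970
  V(2,+1) = exp(-r*dt) * [p_u*0.000000 + p_m*0.000000 + p_d*0.010000] = 0.002079
  V(2,+2) = exp(-r*dt) * [p_u*0.000000 + p_m*0.000000 + p_d*0.000000] = 0.000000
  V(1,-1) = exp(-r*dt) * [p_u*0.080970 + p_m*0.357419 + p_d*0.567490] = 0.366289
  V(1,+0) = exp(-r*dt) * [p_u*0.002079 + p_m*0.080970 + p_d*0.357419] = 0.128524
  V(1,+1) = exp(-r*dt) * [p_u*0.000000 + p_m*0.002079 + p_d*0.080970] = 0.018220
  V(0,+0) = exp(-r*dt) * [p_u*0.018220 + p_m*0.128524 + p_d*0.366289] = 0.164077

Answer: Price = V(0,0) = 0.1641


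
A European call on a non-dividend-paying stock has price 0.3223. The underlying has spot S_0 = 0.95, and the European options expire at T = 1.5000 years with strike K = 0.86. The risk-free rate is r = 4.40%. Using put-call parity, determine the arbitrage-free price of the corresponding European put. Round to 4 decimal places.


Put-call parity: C - P = S_0 * exp(-qT) - K * exp(-rT).
S_0 * exp(-qT) = 0.9500 * 1.00000000 = 0.95000000
K * exp(-rT) = 0.8600 * 0.93613086 = 0.80507254
P = C - S*exp(-qT) + K*exp(-rT)
P = 0.3223 - 0.95000000 + 0.80507254 = 0.1774

Answer: Put price = 0.1774


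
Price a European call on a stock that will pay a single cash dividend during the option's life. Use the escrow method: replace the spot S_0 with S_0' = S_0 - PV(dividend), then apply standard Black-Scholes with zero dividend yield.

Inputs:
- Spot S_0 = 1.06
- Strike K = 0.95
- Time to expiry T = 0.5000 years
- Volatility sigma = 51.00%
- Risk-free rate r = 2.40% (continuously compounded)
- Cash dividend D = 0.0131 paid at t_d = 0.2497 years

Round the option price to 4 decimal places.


PV(D) = D * exp(-r * t_d) = 0.0131 * 0.99402512 = 0.01302173
S_0' = S_0 - PV(D) = 1.0600 - 0.01302173 = 1.04697827
d1 = (ln(S_0'/K) + (r + sigma^2/2)*T) / (sigma*sqrt(T)) = 0.48312439
d2 = d1 - sigma*sqrt(T) = 0.12249993
exp(-rT) = 0.98807171
N(d1) = 0.68549629; N(d2) = 0.54874845
C = S_0' * N(d1) - K * exp(-rT) * N(d2) = 1.04697827 * 0.68549629 - 0.9500 * 0.98807171 * 0.54874845 = 0.2026

Answer: Price = 0.2026


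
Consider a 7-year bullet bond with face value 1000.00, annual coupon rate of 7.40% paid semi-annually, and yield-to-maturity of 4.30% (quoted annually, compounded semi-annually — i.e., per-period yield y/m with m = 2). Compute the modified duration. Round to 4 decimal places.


Coupon per period c = face * coupon_rate / m = 37.000000
Periods per year m = 2; per-period yield y/m = 0.021500
Number of cashflows N = 14
Cashflows (t years, CF_t, discount factor 1/(1+y/m)^(m*t), PV):
  t = 0.5000: CF_t = 37.000000, DF = 0.978953, PV = 36.221243
  t = 1.0000: CF_t = 37.000000, DF = 0.958348, PV = 35.458877
  t = 1.5000: CF_t = 37.000000, DF = 0.938177, PV = 34.712557
  t = 2.0000: CF_t = 37.000000, DF = 0.918431, PV = 33.981946
  t = 2.5000: CF_t = 37.000000, DF = 0.899100, PV = 33.266711
  t = 3.0000: CF_t = 37.000000, DF = 0.880177, PV = 32.566531
  t = 3.5000: CF_t = 37.000000, DF = 0.861651, PV = 31.881088
  t = 4.0000: CF_t = 37.000000, DF = 0.843515, PV = 31.210071
  t = 4.5000: CF_t = 37.000000, DF = 0.825762, PV = 30.553178
  t = 5.0000: CF_t = 37.000000, DF = 0.808381, PV = 29.910110
  t = 5.5000: CF_t = 37.000000, DF = 0.791367, PV = 29.280578
  t = 6.0000: CF_t = 37.000000, DF = 0.774711, PV = 28.664296
  t = 6.5000: CF_t = 37.000000, DF = 0.758405, PV = 28.060984
  t = 7.0000: CF_t = 1037.000000, DF = 0.742442, PV = 769.912841
Price P = sum_t PV_t = 1185.681011
First compute Macaulay numerator sum_t t * PV_t:
  t * PV_t at t = 0.5000: 18.110622
  t * PV_t at t = 1.0000: 35.458877
  t * PV_t at t = 1.5000: 52.068836
  t * PV_t at t = 2.0000: 67.963891
  t * PV_t at t = 2.5000: 83.166778
  t * PV_t at t = 3.0000: 97.699593
  t * PV_t at t = 3.5000: 111.583806
  t * PV_t at t = 4.0000: 124.840284
  t * PV_t at t = 4.5000: 137.489299
  t * PV_t at t = 5.0000: 149.550551
  t * PV_t at t = 5.5000: 161.043178
  t * PV_t at t = 6.0000: 171.985773
  t * PV_t at t = 6.5000: 182.396398
  t * PV_t at t = 7.0000: 5389.389884
Macaulay duration D = 6782.747772 / 1185.681011 = 5.720550
Modified duration = D / (1 + y/m) = 5.720550 / (1 + 0.021500) = 5.600147

Answer: Modified duration = 5.6001


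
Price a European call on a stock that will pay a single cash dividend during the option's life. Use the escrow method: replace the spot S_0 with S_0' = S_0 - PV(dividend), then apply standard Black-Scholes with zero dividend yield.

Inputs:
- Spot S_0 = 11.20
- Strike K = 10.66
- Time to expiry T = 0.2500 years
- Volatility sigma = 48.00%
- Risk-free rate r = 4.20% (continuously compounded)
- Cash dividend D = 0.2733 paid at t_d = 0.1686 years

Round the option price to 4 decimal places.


Answer: Price = 1.2268

Derivation:
PV(D) = D * exp(-r * t_d) = 0.2733 * 0.99294381 = 0.27137154
S_0' = S_0 - PV(D) = 11.2000 - 0.27137154 = 10.92862846
d1 = (ln(S_0'/K) + (r + sigma^2/2)*T) / (sigma*sqrt(T)) = 0.26744746
d2 = d1 - sigma*sqrt(T) = 0.02744746
exp(-rT) = 0.98955493
N(d1) = 0.60543767; N(d2) = 0.51094858
C = S_0' * N(d1) - K * exp(-rT) * N(d2) = 10.92862846 * 0.60543767 - 10.6600 * 0.98955493 * 0.51094858 = 1.2268


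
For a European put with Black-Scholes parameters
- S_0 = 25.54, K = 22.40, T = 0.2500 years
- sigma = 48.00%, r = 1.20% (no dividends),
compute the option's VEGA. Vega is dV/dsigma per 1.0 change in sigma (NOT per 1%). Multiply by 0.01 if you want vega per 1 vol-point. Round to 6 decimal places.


Answer: Vega = 4.045355

Derivation:
d1 = 0.6791037156; d2 = 0.4391037156
phi(d1) = 0.3167857942; exp(-qT) = 1.0000000000; exp(-rT) = 0.9970044955
Vega = S * exp(-qT) * phi(d1) * sqrt(T) = 25.5400 * 1.0000000000 * 0.3167857942 * 0.5000000000 = 4.045355


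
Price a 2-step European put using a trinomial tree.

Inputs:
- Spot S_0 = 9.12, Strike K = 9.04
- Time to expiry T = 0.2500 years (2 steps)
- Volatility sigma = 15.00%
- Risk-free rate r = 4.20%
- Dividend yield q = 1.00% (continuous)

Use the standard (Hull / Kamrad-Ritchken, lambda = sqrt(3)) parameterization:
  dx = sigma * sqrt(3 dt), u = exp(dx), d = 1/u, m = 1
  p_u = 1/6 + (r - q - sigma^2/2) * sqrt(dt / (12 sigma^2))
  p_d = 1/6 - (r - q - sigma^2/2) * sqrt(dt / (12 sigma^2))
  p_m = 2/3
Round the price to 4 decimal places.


Answer: Price = V(0,0) = 0.1784

Derivation:
dt = T/N = 0.125000; dx = sigma*sqrt(3*dt) = 0.091856
u = exp(dx) = 1.096207; d = 1/u = 0.912237
p_u = 0.180785, p_m = 0.666667, p_d = 0.152548
Discount per step: exp(-r*dt) = 0.994764
Stock lattice S(k, j) with j the centered position index:
  k=0: S(0,+0) = 9.1200
  k=1: S(1,-1) = 8.3196; S(1,+0) = 9.1200; S(1,+1) = 9.9974
  k=2: S(2,-2) = 7.5894; S(2,-1) = 8.3196; S(2,+0) = 9.1200; S(2,+1) = 9.9974; S(2,+2) = 10.9592
Terminal payoffs V(N, j) = max(K - S_T, 0):
  V(2,-2) = 1.450558; V(2,-1) = 0.720402; V(2,+0) = 0.000000; V(2,+1) = 0.000000; V(2,+2) = 0.000000
Backward induction: V(k, j) = exp(-r*dt) * [p_u * V(k+1, j+1) + p_m * V(k+1, j) + p_d * V(k+1, j-1)]
  V(1,-1) = exp(-r*dt) * [p_u*0.000000 + p_m*0.720402 + p_d*1.450558] = 0.697874
  V(1,+0) = exp(-r*dt) * [p_u*0.000000 + p_m*0.000000 + p_d*0.720402] = 0.109320
  V(1,+1) = exp(-r*dt) * [p_u*0.000000 + p_m*0.000000 + p_d*0.000000] = 0.000000
  V(0,+0) = exp(-r*dt) * [p_u*0.000000 + p_m*0.109320 + p_d*0.697874] = 0.178401


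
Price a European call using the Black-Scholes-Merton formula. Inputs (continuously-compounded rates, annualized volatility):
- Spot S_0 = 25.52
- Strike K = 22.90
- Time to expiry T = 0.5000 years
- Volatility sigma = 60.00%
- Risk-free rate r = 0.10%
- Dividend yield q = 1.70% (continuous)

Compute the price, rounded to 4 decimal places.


d1 = (ln(S/K) + (r - q + 0.5*sigma^2) * T) / (sigma * sqrt(T)) = 0.44860162
d2 = d1 - sigma * sqrt(T) = 0.02433755
exp(-rT) = 0.99950012; exp(-qT) = 0.99153602
C = S_0 * exp(-qT) * N(d1) - K * exp(-rT) * N(d2)
N(d1) = 0.67314047; N(d2) = 0.50970832
C = 25.5200 * 0.99153602 * 0.67314047 - 22.9000 * 0.99950012 * 0.50970832 = 5.3667

Answer: Price = 5.3667


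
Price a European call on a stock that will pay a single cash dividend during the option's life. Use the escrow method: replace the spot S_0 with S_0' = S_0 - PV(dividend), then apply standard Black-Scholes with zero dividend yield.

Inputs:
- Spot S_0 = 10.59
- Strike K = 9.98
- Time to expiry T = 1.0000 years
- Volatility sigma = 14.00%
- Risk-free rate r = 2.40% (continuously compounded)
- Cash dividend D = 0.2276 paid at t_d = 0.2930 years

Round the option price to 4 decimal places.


PV(D) = D * exp(-r * t_d) = 0.2276 * 0.99299267 = 0.22600513
S_0' = S_0 - PV(D) = 10.5900 - 0.22600513 = 10.36399487
d1 = (ln(S_0'/K) + (r + sigma^2/2)*T) / (sigma*sqrt(T)) = 0.51110484
d2 = d1 - sigma*sqrt(T) = 0.37110484
exp(-rT) = 0.97628571
N(d1) = 0.69536118; N(d2) = 0.64472028
C = S_0' * N(d1) - K * exp(-rT) * N(d2) = 10.36399487 * 0.69536118 - 9.9800 * 0.97628571 * 0.64472028 = 0.9250

Answer: Price = 0.9250


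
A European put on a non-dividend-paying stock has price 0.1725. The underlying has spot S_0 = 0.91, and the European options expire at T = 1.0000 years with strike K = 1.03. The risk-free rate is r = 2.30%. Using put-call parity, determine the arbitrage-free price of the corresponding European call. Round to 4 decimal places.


Answer: Call price = 0.0759

Derivation:
Put-call parity: C - P = S_0 * exp(-qT) - K * exp(-rT).
S_0 * exp(-qT) = 0.9100 * 1.00000000 = 0.91000000
K * exp(-rT) = 1.0300 * 0.97726248 = 1.00658036
C = P + S*exp(-qT) - K*exp(-rT)
C = 0.1725 + 0.91000000 - 1.00658036 = 0.0759


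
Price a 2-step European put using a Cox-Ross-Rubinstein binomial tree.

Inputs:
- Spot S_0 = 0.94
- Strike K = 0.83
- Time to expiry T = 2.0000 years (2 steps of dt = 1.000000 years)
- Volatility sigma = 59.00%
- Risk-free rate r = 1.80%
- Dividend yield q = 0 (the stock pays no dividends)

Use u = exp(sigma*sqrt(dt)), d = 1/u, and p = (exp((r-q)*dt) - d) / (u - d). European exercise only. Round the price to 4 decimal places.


dt = T/N = 1.000000
u = exp(sigma*sqrt(dt)) = 1.803988; d = 1/u = 0.554327
p = (exp((r-q)*dt) - d) / (u - d) = 0.371169
Discount per step: exp(-r*dt) = 0.982161
Stock lattice S(k, i) with i counting down-moves:
  k=0: S(0,0) = 0.9400
  k=1: S(1,0) = 1.6957; S(1,1) = 0.5211
  k=2: S(2,0) = 3.0591; S(2,1) = 0.9400; S(2,2) = 0.2888
Terminal payoffs V(N, i) = max(K - S_T, 0):
  V(2,0) = 0.000000; V(2,1) = 0.000000; V(2,2) = 0.541158
Backward induction: V(k, i) = exp(-r*dt) * [p * V(k+1, i) + (1-p) * V(k+1, i+1)].
  V(1,0) = exp(-r*dt) * [p*0.000000 + (1-p)*0.000000] = 0.000000
  V(1,1) = exp(-r*dt) * [p*0.000000 + (1-p)*0.541158] = 0.334226
  V(0,0) = exp(-r*dt) * [p*0.000000 + (1-p)*0.334226] = 0.206423

Answer: Price = V(0,0) = 0.2064


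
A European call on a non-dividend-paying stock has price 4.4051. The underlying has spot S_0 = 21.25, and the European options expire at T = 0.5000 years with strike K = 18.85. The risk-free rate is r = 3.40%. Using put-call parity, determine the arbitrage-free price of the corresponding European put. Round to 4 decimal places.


Answer: Put price = 1.6874

Derivation:
Put-call parity: C - P = S_0 * exp(-qT) - K * exp(-rT).
S_0 * exp(-qT) = 21.2500 * 1.00000000 = 21.25000000
K * exp(-rT) = 18.8500 * 0.98314368 = 18.53225846
P = C - S*exp(-qT) + K*exp(-rT)
P = 4.4051 - 21.25000000 + 18.53225846 = 1.6874


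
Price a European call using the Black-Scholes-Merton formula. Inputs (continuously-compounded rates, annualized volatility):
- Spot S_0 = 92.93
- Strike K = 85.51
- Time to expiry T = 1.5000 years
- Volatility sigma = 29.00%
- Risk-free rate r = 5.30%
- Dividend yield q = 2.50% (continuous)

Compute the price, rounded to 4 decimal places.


Answer: Price = 17.8630

Derivation:
d1 = (ln(S/K) + (r - q + 0.5*sigma^2) * T) / (sigma * sqrt(T)) = 0.53012643
d2 = d1 - sigma * sqrt(T) = 0.17495042
exp(-rT) = 0.92357802; exp(-qT) = 0.96319442
C = S_0 * exp(-qT) * N(d1) - K * exp(-rT) * N(d2)
N(d1) = 0.70198786; N(d2) = 0.56944071
C = 92.9300 * 0.96319442 * 0.70198786 - 85.5100 * 0.92357802 * 0.56944071 = 17.8630


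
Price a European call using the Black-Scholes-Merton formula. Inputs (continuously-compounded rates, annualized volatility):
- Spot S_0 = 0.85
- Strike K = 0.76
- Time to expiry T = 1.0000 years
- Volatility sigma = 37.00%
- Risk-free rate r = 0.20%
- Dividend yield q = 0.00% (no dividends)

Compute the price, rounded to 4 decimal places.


Answer: Price = 0.1693

Derivation:
d1 = (ln(S/K) + (r - q + 0.5*sigma^2) * T) / (sigma * sqrt(T)) = 0.49288626
d2 = d1 - sigma * sqrt(T) = 0.12288626
exp(-rT) = 0.99800200; exp(-qT) = 1.00000000
C = S_0 * exp(-qT) * N(d1) - K * exp(-rT) * N(d2)
N(d1) = 0.68895352; N(d2) = 0.54890142
C = 0.8500 * 1.00000000 * 0.68895352 - 0.7600 * 0.99800200 * 0.54890142 = 0.1693


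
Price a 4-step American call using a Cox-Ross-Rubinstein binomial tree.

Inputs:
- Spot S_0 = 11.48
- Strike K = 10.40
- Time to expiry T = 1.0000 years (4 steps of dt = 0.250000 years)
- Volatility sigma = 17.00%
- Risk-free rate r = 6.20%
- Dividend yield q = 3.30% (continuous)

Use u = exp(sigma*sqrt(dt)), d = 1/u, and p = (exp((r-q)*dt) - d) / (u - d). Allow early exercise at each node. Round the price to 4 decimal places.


dt = T/N = 0.250000
u = exp(sigma*sqrt(dt)) = 1.088717; d = 1/u = 0.918512
p = (exp((r-q)*dt) - d) / (u - d) = 0.521513
Discount per step: exp(-r*dt) = 0.984620
Stock lattice S(k, i) with i counting down-moves:
  k=0: S(0,0) = 11.4800
  k=1: S(1,0) = 12.4985; S(1,1) = 10.5445
  k=2: S(2,0) = 13.6073; S(2,1) = 11.4800; S(2,2) = 9.6853
  k=3: S(3,0) = 14.8145; S(3,1) = 12.4985; S(3,2) = 10.5445; S(3,3) = 8.8960
  k=4: S(4,0) = 16.1288; S(4,1) = 13.6073; S(4,2) = 11.4800; S(4,3) = 9.6853; S(4,4) = 8.1711
Terminal payoffs V(N, i) = max(S_T - K, 0):
  V(4,0) = 5.728798; V(4,1) = 3.207300; V(4,2) = 1.080000; V(4,3) = 0.000000; V(4,4) = 0.000000
Backward induction: V(k, i) = exp(-r*dt) * [p * V(k+1, i) + (1-p) * V(k+1, i+1)]; then take max(V_cont, immediate exercise) for American.
  V(3,0) = exp(-r*dt) * [p*5.728798 + (1-p)*3.207300] = 4.452740; exercise = 4.414499; V(3,0) = max -> 4.452740
  V(3,1) = exp(-r*dt) * [p*3.207300 + (1-p)*1.080000] = 2.155741; exercise = 2.098472; V(3,1) = max -> 2.155741
  V(3,2) = exp(-r*dt) * [p*1.080000 + (1-p)*0.000000] = 0.554572; exercise = 0.144521; V(3,2) = max -> 0.554572
  V(3,3) = exp(-r*dt) * [p*0.000000 + (1-p)*0.000000] = 0.000000; exercise = 0.000000; V(3,3) = max -> 0.000000
  V(2,0) = exp(-r*dt) * [p*4.452740 + (1-p)*2.155741] = 3.302075; exercise = 3.207300; V(2,0) = max -> 3.302075
  V(2,1) = exp(-r*dt) * [p*2.155741 + (1-p)*0.554572] = 1.368230; exercise = 1.080000; V(2,1) = max -> 1.368230
  V(2,2) = exp(-r*dt) * [p*0.554572 + (1-p)*0.000000] = 0.284768; exercise = 0.000000; V(2,2) = max -> 0.284768
  V(1,0) = exp(-r*dt) * [p*3.302075 + (1-p)*1.368230] = 2.340200; exercise = 2.098472; V(1,0) = max -> 2.340200
  V(1,1) = exp(-r*dt) * [p*1.368230 + (1-p)*0.284768] = 0.836737; exercise = 0.144521; V(1,1) = max -> 0.836737
  V(0,0) = exp(-r*dt) * [p*2.340200 + (1-p)*0.836737] = 1.595884; exercise = 1.080000; V(0,0) = max -> 1.595884

Answer: Price = V(0,0) = 1.5959


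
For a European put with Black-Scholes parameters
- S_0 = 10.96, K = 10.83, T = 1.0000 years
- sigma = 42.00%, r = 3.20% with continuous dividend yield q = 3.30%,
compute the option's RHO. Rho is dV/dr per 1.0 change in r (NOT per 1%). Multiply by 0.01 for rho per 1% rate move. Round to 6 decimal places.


d1 = 0.2360290964; d2 = -0.1839709036
phi(d1) = 0.3879831375; exp(-qT) = 0.9675385596; exp(-rT) = 0.9685065821
N(-d2) = 0.5729818595
Rho = -K*T*exp(-rT)*N(-d2) = -10.8300 * 1.0000 * 0.9685065821 * 0.5729818595 = -6.009964

Answer: Rho = -6.009964
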